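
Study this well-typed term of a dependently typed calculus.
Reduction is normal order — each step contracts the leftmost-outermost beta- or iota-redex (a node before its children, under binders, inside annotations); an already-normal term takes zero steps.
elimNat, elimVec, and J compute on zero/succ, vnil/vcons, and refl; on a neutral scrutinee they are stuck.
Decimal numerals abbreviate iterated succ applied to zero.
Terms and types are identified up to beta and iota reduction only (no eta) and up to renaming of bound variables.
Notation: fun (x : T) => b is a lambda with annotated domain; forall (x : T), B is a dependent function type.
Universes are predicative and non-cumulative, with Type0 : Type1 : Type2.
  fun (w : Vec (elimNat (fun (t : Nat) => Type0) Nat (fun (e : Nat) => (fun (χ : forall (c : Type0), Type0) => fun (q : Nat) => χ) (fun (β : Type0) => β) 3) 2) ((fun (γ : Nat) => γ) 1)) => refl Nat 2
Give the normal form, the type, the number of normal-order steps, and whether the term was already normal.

reduced normal form:
  fun (w : Vec Nat 1) => refl Nat 2
the term's type:
  forall (w : Vec Nat 1), Eq Nat 2 2
reduction steps (normal order): 12
already normal: no
first contracted redex: an elimNat iota-redex


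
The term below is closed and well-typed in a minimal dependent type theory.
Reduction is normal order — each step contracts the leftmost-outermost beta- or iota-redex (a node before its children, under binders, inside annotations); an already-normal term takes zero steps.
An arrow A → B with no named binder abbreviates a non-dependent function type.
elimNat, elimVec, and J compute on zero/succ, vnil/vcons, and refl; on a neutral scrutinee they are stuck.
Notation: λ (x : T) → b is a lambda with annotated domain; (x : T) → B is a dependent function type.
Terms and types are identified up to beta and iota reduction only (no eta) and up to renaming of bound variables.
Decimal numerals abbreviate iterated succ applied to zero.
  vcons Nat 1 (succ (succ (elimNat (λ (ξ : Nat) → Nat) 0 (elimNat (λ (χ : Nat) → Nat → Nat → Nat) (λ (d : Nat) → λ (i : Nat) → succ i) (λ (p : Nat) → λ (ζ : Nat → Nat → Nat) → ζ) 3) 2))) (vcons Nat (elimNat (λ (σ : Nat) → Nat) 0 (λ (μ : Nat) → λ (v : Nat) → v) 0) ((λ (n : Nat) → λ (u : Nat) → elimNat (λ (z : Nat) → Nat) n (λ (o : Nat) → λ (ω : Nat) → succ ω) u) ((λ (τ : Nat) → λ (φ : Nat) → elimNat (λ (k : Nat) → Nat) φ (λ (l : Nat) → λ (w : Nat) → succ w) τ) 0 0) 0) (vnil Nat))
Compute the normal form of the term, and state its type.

normal form:
  vcons Nat 1 4 (vcons Nat 0 0 (vnil Nat))
inferred type:
  Vec Nat 2


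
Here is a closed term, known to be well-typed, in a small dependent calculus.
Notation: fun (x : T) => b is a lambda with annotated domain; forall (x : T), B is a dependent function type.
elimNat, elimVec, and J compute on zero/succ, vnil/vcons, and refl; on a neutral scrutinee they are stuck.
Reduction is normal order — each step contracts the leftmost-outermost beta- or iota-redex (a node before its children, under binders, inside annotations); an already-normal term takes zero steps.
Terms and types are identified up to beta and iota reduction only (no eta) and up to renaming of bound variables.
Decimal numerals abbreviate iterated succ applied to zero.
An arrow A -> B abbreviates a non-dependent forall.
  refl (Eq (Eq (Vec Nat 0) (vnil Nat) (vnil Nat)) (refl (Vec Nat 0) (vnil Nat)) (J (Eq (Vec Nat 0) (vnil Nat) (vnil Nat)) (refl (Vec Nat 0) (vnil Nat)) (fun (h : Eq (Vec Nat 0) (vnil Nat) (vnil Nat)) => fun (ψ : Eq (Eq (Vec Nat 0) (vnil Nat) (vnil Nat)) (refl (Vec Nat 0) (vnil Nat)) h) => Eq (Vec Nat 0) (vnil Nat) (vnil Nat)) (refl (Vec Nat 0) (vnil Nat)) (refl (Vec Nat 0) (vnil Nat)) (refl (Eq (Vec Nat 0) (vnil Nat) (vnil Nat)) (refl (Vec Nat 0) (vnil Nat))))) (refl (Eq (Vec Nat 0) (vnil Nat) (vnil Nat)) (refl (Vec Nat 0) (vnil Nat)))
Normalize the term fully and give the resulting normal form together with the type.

reduced normal form:
  refl (Eq (Eq (Vec Nat 0) (vnil Nat) (vnil Nat)) (refl (Vec Nat 0) (vnil Nat)) (refl (Vec Nat 0) (vnil Nat))) (refl (Eq (Vec Nat 0) (vnil Nat) (vnil Nat)) (refl (Vec Nat 0) (vnil Nat)))
the term's type:
  Eq (Eq (Eq (Vec Nat 0) (vnil Nat) (vnil Nat)) (refl (Vec Nat 0) (vnil Nat)) (refl (Vec Nat 0) (vnil Nat))) (refl (Eq (Vec Nat 0) (vnil Nat) (vnil Nat)) (refl (Vec Nat 0) (vnil Nat))) (refl (Eq (Vec Nat 0) (vnil Nat) (vnil Nat)) (refl (Vec Nat 0) (vnil Nat)))


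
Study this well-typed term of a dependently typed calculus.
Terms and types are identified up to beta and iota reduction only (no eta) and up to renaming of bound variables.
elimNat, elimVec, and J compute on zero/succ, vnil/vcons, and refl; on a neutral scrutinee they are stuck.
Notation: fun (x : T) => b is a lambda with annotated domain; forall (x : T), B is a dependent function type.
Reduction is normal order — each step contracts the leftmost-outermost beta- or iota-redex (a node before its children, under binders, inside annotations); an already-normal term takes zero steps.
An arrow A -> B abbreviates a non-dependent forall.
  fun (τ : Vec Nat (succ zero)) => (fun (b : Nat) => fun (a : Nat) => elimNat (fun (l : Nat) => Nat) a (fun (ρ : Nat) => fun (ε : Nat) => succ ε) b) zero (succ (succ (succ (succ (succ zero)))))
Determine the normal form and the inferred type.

reduced normal form:
  fun (τ : Vec Nat (succ zero)) => succ (succ (succ (succ (succ zero))))
type:
  Vec Nat (succ zero) -> Nat
observation: normalization takes exactly 3 steps under the normal-order strategy.


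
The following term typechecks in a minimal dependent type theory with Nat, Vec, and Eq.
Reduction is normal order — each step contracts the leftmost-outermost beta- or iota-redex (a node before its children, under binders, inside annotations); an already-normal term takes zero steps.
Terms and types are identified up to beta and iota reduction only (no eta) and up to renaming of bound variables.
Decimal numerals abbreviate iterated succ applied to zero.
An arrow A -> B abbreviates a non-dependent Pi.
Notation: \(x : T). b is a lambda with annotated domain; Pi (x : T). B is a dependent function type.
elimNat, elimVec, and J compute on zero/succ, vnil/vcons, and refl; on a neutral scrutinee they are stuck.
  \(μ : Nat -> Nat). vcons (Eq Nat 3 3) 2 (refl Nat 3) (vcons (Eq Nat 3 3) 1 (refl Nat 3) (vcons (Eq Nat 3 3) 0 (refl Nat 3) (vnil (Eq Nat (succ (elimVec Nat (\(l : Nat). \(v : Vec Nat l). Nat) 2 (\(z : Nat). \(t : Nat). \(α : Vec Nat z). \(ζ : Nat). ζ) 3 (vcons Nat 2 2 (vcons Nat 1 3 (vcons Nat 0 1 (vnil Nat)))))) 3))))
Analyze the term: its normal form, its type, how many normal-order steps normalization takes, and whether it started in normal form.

resulting normal form:
  \(μ : Nat -> Nat). vcons (Eq Nat 3 3) 2 (refl Nat 3) (vcons (Eq Nat 3 3) 1 (refl Nat 3) (vcons (Eq Nat 3 3) 0 (refl Nat 3) (vnil (Eq Nat 3 3))))
type:
  (Nat -> Nat) -> Vec (Eq Nat 3 3) 3
steps to reach normal form (normal order): 16
started in normal form: no
first contracted redex: an elimVec iota-redex


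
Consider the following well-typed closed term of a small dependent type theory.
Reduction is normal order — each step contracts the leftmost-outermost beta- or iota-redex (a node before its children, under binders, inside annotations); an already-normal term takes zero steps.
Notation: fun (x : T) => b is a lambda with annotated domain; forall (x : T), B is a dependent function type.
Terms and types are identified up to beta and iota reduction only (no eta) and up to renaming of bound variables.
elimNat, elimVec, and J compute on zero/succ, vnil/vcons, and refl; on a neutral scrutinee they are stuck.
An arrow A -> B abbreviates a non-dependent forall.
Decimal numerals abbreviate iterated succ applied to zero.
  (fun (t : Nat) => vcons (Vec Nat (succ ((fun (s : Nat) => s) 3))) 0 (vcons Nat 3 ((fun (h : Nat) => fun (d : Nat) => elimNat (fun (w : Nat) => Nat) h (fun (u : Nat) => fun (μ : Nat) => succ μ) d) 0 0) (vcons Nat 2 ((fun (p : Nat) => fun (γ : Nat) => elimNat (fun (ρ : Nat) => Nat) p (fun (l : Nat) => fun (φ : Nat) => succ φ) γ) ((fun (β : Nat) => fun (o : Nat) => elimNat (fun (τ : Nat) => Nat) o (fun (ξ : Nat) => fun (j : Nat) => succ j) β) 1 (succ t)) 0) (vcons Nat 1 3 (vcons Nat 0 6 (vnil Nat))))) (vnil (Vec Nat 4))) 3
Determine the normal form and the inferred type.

normal form:
  vcons (Vec Nat 4) 0 (vcons Nat 3 0 (vcons Nat 2 5 (vcons Nat 1 3 (vcons Nat 0 6 (vnil Nat))))) (vnil (Vec Nat 4))
type:
  Vec (Vec Nat 4) 1
observation: the first redex contracted is a beta-redex; the normal form is reached in 14 normal-order steps.


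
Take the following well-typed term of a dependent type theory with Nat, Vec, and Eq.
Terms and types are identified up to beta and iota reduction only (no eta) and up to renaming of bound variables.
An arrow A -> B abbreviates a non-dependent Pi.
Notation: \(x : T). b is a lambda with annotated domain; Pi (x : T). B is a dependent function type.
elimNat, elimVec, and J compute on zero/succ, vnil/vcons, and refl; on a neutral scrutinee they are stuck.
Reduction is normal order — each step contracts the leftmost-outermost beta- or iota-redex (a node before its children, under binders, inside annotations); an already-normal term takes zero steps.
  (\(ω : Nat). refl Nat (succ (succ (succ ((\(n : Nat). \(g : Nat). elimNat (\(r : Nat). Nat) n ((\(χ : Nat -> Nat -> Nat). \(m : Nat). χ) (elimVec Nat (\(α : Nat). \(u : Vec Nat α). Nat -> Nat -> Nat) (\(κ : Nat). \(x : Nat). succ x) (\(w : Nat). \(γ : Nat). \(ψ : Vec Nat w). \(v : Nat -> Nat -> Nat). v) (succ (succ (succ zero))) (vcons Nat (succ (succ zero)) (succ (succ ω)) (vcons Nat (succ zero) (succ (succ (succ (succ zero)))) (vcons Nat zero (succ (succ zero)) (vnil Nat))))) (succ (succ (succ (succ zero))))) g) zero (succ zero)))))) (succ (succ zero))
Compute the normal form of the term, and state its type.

reduced normal form:
  refl Nat (succ (succ (succ (succ zero))))
inferred type:
  Eq Nat (succ (succ (succ (succ zero)))) (succ (succ (succ (succ zero))))


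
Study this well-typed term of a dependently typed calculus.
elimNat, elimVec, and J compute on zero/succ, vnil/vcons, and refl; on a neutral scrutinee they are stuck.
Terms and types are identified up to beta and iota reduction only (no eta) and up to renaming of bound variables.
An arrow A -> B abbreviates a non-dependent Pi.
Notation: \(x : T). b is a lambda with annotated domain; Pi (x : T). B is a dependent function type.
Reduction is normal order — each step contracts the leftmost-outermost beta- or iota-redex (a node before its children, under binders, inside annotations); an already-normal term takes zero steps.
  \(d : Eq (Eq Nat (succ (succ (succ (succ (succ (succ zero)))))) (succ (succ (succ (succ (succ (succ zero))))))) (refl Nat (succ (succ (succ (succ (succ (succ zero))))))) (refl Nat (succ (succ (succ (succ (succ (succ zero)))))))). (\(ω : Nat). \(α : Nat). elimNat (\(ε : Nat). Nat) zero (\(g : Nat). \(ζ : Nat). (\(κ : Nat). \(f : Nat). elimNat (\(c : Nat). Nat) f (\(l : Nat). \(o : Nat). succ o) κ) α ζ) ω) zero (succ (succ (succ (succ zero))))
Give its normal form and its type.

normal form:
  \(d : Eq (Eq Nat (succ (succ (succ (succ (succ (succ zero)))))) (succ (succ (succ (succ (succ (succ zero))))))) (refl Nat (succ (succ (succ (succ (succ (succ zero))))))) (refl Nat (succ (succ (succ (succ (succ (succ zero)))))))). zero
type:
  Eq (Eq Nat (succ (succ (succ (succ (succ (succ zero)))))) (succ (succ (succ (succ (succ (succ zero))))))) (refl Nat (succ (succ (succ (succ (succ (succ zero))))))) (refl Nat (succ (succ (succ (succ (succ (succ zero))))))) -> Nat


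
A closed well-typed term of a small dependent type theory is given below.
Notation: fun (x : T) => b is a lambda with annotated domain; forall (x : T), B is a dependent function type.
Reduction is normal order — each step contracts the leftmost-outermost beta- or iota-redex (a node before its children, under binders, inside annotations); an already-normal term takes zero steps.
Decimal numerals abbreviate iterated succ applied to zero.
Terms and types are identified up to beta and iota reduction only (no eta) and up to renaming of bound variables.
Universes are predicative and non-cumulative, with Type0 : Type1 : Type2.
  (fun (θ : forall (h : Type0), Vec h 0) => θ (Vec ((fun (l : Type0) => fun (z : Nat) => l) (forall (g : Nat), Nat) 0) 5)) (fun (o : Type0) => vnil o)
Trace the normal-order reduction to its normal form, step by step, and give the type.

reduction (normal order):
  (fun (θ : forall (h : Type0), Vec h 0) => θ (Vec ((fun (l : Type0) => fun (z : Nat) => l) (forall (g : Nat), Nat) 0) 5)) (fun (o : Type0) => vnil o)
  ~> (fun (θ : Type0) => vnil θ) (Vec ((fun (h : Type0) => fun (l : Nat) => h) (forall (z : Nat), Nat) 0) 5)
  ~> vnil (Vec ((fun (θ : Type0) => fun (h : Nat) => θ) (forall (l : Nat), Nat) 0) 5)
  ~> vnil (Vec ((fun (θ : Nat) => forall (h : Nat), Nat) 0) 5)
  ~> vnil (Vec (forall (θ : Nat), Nat) 5)
the term's type:
  Vec (Vec (forall (θ : Nat), Nat) 5) 0


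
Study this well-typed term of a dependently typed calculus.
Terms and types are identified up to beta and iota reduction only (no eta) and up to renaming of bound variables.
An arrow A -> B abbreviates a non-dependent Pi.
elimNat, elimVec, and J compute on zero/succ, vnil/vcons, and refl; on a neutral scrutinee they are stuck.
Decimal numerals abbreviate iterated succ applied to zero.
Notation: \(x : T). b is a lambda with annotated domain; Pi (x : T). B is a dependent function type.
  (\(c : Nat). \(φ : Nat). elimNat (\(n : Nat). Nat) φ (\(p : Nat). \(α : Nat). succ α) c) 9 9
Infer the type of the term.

type:
  Nat


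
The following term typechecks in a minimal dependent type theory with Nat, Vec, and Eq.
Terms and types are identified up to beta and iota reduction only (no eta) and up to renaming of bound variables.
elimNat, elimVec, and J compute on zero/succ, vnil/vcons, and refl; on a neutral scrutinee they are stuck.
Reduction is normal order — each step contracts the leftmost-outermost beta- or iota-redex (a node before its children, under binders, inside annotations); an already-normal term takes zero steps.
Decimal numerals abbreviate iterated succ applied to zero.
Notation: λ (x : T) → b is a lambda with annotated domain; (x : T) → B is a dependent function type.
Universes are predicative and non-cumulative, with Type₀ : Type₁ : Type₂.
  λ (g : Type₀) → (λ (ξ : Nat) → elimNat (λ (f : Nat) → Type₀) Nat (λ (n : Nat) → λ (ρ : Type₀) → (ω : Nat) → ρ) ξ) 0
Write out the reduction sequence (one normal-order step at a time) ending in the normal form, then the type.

normal-order reduction sequence:
  λ (g : Type₀) → (λ (ξ : Nat) → elimNat (λ (f : Nat) → Type₀) Nat (λ (n : Nat) → λ (ρ : Type₀) → (ω : Nat) → ρ) ξ) 0
  ~> λ (g : Type₀) → elimNat (λ (ξ : Nat) → Type₀) Nat (λ (f : Nat) → λ (n : Type₀) → (ρ : Nat) → n) 0
  ~> λ (g : Type₀) → Nat
type:
  (g : Type₀) → Type₀


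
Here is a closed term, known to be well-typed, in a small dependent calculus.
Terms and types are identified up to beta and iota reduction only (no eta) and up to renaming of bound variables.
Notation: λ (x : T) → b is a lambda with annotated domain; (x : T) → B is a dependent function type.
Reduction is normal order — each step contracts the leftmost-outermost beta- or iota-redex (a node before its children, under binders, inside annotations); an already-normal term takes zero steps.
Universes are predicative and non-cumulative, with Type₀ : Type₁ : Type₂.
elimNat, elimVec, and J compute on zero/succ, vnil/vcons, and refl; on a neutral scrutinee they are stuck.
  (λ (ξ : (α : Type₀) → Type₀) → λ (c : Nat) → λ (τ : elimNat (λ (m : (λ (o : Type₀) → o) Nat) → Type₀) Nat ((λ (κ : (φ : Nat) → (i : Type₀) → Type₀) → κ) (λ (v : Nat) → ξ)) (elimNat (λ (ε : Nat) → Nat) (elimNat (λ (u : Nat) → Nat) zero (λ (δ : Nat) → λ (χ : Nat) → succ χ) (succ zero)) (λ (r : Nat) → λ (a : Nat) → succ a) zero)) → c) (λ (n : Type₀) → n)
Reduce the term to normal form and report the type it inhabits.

resulting normal form:
  λ (ξ : Nat) → λ (α : Nat) → ξ
type:
  (ξ : Nat) → (α : Nat) → Nat
observation: the first redex contracted is a beta-redex; the normal form is reached in 12 normal-order steps.


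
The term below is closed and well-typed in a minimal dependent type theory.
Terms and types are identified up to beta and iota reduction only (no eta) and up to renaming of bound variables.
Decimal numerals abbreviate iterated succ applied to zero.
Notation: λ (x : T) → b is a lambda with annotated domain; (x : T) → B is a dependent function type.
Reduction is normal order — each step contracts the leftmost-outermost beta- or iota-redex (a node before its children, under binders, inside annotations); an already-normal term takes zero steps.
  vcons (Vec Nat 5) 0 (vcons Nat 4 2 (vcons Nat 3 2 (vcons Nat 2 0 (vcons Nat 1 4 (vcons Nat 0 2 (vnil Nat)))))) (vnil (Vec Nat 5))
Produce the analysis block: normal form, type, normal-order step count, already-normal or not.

resulting normal form:
  vcons (Vec Nat 5) 0 (vcons Nat 4 2 (vcons Nat 3 2 (vcons Nat 2 0 (vcons Nat 1 4 (vcons Nat 0 2 (vnil Nat)))))) (vnil (Vec Nat 5))
the term's type:
  Vec (Vec Nat 5) 1
reduction steps (normal order): 0
term was already normal: yes


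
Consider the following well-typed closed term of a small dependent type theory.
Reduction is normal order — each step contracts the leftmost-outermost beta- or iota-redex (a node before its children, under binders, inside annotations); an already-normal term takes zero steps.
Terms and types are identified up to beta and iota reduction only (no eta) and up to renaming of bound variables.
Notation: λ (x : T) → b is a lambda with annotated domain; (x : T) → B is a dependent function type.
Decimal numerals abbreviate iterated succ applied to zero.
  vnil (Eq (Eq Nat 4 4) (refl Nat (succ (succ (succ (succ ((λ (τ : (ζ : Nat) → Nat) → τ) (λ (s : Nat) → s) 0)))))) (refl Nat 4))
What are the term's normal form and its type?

normal form:
  vnil (Eq (Eq Nat 4 4) (refl Nat 4) (refl Nat 4))
the term's type:
  Vec (Eq (Eq Nat 4 4) (refl Nat 4) (refl Nat 4)) 0


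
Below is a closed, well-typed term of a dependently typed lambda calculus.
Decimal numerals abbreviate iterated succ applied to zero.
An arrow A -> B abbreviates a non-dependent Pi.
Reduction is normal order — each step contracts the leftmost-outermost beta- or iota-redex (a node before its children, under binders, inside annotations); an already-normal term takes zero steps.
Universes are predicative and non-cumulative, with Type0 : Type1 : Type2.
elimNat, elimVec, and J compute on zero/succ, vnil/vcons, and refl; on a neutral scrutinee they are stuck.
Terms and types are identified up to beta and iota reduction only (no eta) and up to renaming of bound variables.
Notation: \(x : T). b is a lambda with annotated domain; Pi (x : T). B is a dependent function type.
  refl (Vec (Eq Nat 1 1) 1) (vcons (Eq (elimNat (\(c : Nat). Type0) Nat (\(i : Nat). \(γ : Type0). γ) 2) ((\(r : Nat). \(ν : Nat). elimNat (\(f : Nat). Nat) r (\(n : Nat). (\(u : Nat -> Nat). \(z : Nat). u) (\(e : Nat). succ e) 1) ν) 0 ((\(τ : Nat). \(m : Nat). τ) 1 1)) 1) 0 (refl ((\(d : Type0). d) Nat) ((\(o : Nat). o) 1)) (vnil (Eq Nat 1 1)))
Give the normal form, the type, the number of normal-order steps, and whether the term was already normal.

resulting normal form:
  refl (Vec (Eq Nat 1 1) 1) (vcons (Eq Nat 1 1) 0 (refl Nat 1) (vnil (Eq Nat 1 1)))
the term's type:
  Eq (Vec (Eq Nat 1 1) 1) (vcons (Eq Nat 1 1) 0 (refl Nat 1) (vnil (Eq Nat 1 1))) (vcons (Eq Nat 1 1) 0 (refl Nat 1) (vnil (Eq Nat 1 1)))
reduction steps (normal order): 19
started in normal form: no
first redex: an elimNat iota-redex


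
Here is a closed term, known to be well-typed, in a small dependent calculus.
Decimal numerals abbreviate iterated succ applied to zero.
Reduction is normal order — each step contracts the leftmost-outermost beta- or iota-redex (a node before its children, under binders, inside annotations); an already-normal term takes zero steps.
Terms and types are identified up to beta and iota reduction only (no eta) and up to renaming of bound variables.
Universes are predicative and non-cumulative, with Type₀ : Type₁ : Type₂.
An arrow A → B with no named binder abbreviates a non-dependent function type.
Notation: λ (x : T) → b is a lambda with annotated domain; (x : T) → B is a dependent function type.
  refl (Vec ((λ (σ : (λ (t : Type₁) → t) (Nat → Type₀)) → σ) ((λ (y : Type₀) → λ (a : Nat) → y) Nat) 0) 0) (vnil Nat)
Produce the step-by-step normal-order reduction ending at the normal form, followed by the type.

reduction (normal order):
  refl (Vec ((λ (σ : (λ (t : Type₁) → t) (Nat → Type₀)) → σ) ((λ (y : Type₀) → λ (a : Nat) → y) Nat) 0) 0) (vnil Nat)
  ~> refl (Vec ((λ (σ : Type₀) → λ (t : Nat) → σ) Nat 0) 0) (vnil Nat)
  ~> refl (Vec ((λ (σ : Nat) → Nat) 0) 0) (vnil Nat)
  ~> refl (Vec Nat 0) (vnil Nat)
inferred type:
  Eq (Vec Nat 0) (vnil Nat) (vnil Nat)


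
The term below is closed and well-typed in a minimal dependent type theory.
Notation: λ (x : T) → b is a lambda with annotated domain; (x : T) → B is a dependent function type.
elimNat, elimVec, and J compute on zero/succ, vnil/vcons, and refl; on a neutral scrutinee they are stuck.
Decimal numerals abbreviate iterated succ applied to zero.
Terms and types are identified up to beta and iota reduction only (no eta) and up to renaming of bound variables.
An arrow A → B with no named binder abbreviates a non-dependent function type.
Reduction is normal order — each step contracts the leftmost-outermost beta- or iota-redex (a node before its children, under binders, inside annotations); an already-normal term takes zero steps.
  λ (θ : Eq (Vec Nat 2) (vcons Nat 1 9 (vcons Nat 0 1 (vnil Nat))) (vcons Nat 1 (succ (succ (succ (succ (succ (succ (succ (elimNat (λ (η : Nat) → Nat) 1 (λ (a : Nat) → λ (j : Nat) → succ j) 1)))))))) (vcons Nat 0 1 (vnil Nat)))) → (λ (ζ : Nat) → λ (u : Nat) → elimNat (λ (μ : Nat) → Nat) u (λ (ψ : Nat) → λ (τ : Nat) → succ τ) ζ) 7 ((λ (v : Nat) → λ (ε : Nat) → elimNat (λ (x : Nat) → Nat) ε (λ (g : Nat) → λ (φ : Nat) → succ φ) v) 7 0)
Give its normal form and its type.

resulting normal form:
  λ (θ : Eq (Vec Nat 2) (vcons Nat 1 9 (vcons Nat 0 1 (vnil Nat))) (vcons Nat 1 9 (vcons Nat 0 1 (vnil Nat)))) → 14
inferred type:
  Eq (Vec Nat 2) (vcons Nat 1 9 (vcons Nat 0 1 (vnil Nat))) (vcons Nat 1 9 (vcons Nat 0 1 (vnil Nat))) → Nat
observation: the first redex contracted is an elimNat iota-redex; the normal form is reached in 52 normal-order steps.


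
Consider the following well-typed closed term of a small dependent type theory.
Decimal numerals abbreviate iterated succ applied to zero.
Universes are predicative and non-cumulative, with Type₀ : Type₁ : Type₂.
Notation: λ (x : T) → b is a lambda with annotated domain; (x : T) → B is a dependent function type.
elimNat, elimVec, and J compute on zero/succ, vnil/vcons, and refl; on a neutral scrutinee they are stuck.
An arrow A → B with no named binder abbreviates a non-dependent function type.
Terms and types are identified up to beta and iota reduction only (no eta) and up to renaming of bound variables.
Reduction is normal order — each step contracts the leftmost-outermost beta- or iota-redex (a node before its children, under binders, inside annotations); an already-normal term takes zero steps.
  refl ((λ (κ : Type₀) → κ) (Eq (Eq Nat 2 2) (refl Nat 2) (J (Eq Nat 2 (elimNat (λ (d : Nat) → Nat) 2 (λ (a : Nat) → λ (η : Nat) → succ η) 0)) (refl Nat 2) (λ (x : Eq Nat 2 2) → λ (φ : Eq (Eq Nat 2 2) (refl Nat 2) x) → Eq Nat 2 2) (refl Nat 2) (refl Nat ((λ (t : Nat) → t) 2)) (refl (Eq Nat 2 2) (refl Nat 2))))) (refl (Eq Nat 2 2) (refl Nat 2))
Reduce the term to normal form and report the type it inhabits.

resulting normal form:
  refl (Eq (Eq Nat 2 2) (refl Nat 2) (refl Nat 2)) (refl (Eq Nat 2 2) (refl Nat 2))
inferred type:
  Eq (Eq (Eq Nat 2 2) (refl Nat 2) (refl Nat 2)) (refl (Eq Nat 2 2) (refl Nat 2)) (refl (Eq Nat 2 2) (refl Nat 2))
observation: contracting a beta-redex first, the term normalizes in 2 steps.


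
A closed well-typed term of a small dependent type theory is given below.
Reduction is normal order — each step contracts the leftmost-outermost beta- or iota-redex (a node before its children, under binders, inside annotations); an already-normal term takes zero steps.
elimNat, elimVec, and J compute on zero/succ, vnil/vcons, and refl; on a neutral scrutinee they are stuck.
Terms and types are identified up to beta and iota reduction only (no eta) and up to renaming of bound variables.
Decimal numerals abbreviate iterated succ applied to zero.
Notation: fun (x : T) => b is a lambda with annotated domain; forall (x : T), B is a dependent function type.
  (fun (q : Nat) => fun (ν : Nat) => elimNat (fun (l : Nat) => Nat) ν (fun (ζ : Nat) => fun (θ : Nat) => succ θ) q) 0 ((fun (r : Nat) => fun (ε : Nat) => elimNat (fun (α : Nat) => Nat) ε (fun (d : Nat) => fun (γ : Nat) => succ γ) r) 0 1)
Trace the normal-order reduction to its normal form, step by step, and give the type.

normal-order reduction sequence:
  (fun (q : Nat) => fun (ν : Nat) => elimNat (fun (l : Nat) => Nat) ν (fun (ζ : Nat) => fun (θ : Nat) => succ θ) q) 0 ((fun (r : Nat) => fun (ε : Nat) => elimNat (fun (α : Nat) => Nat) ε (fun (d : Nat) => fun (γ : Nat) => succ γ) r) 0 1)
  ~> (fun (q : Nat) => elimNat (fun (ν : Nat) => Nat) q (fun (l : Nat) => fun (ζ : Nat) => succ ζ) 0) ((fun (θ : Nat) => fun (r : Nat) => elimNat (fun (ε : Nat) => Nat) r (fun (α : Nat) => fun (d : Nat) => succ d) θ) 0 1)
  ~> elimNat (fun (q : Nat) => Nat) ((fun (ν : Nat) => fun (l : Nat) => elimNat (fun (ζ : Nat) => Nat) l (fun (θ : Nat) => fun (r : Nat) => succ r) ν) 0 1) (fun (ε : Nat) => fun (α : Nat) => succ α) 0
  ~> (fun (q : Nat) => fun (ν : Nat) => elimNat (fun (l : Nat) => Nat) ν (fun (ζ : Nat) => fun (θ : Nat) => succ θ) q) 0 1
  ~> (fun (q : Nat) => elimNat (fun (ν : Nat) => Nat) q (fun (l : Nat) => fun (ζ : Nat) => succ ζ) 0) 1
  ~> elimNat (fun (q : Nat) => Nat) 1 (fun (ν : Nat) => fun (l : Nat) => succ l) 0
  ~> 1
the term's type:
  Nat


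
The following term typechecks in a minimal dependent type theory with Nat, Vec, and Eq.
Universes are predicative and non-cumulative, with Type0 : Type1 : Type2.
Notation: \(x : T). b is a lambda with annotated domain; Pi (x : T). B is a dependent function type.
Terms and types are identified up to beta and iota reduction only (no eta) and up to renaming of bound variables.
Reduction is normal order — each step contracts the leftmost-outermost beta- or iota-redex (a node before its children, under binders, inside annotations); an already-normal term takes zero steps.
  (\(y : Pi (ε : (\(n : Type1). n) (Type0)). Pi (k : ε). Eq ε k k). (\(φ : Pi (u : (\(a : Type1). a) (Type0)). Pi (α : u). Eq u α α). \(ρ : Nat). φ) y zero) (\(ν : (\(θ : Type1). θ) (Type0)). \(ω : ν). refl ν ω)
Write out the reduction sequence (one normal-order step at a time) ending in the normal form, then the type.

reduction (normal order):
  (\(y : Pi (ε : (\(n : Type1). n) (Type0)). Pi (k : ε). Eq ε k k). (\(φ : Pi (u : (\(a : Type1). a) (Type0)). Pi (α : u). Eq u α α). \(ρ : Nat). φ) y zero) (\(ν : (\(θ : Type1). θ) (Type0)). \(ω : ν). refl ν ω)
  ~> (\(y : Pi (ε : (\(n : Type1). n) (Type0)). Pi (k : ε). Eq ε k k). \(φ : Nat). y) (\(u : (\(a : Type1). a) (Type0)). \(α : u). refl u α) zero
  ~> (\(y : Nat). \(ε : (\(n : Type1). n) (Type0)). \(k : ε). refl ε k) zero
  ~> \(y : (\(ε : Type1). ε) (Type0)). \(n : y). refl y n
  ~> \(y : Type0). \(ε : y). refl y ε
type:
  Pi (y : Type0). Pi (ε : y). Eq y ε ε


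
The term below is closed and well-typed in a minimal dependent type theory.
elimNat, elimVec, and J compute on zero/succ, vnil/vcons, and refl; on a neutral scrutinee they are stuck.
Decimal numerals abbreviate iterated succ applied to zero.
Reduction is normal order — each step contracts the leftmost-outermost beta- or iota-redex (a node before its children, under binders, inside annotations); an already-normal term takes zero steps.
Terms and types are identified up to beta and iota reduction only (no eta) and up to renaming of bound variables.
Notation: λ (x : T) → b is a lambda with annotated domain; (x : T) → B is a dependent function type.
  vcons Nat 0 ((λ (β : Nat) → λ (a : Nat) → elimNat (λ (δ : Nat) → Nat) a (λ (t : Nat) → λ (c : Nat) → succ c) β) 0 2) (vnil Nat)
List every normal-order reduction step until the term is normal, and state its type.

normal-order reduction:
  vcons Nat 0 ((λ (β : Nat) → λ (a : Nat) → elimNat (λ (δ : Nat) → Nat) a (λ (t : Nat) → λ (c : Nat) → succ c) β) 0 2) (vnil Nat)
  ~> vcons Nat 0 ((λ (β : Nat) → elimNat (λ (a : Nat) → Nat) β (λ (δ : Nat) → λ (t : Nat) → succ t) 0) 2) (vnil Nat)
  ~> vcons Nat 0 (elimNat (λ (β : Nat) → Nat) 2 (λ (a : Nat) → λ (δ : Nat) → succ δ) 0) (vnil Nat)
  ~> vcons Nat 0 2 (vnil Nat)
inferred type:
  Vec Nat 1


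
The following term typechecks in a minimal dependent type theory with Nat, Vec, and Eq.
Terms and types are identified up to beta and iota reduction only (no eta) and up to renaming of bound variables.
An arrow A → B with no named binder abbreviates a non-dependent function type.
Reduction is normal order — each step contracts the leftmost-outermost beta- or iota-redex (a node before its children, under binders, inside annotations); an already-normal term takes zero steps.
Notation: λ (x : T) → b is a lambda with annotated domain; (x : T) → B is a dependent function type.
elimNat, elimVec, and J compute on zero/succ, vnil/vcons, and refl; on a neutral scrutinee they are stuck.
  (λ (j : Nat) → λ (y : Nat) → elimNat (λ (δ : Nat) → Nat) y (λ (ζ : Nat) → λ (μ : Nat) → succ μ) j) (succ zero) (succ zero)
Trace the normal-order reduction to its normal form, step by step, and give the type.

normal-order reduction:
  (λ (j : Nat) → λ (y : Nat) → elimNat (λ (δ : Nat) → Nat) y (λ (ζ : Nat) → λ (μ : Nat) → succ μ) j) (succ zero) (succ zero)
  ~> (λ (j : Nat) → elimNat (λ (y : Nat) → Nat) j (λ (δ : Nat) → λ (ζ : Nat) → succ ζ) (succ zero)) (succ zero)
  ~> elimNat (λ (j : Nat) → Nat) (succ zero) (λ (y : Nat) → λ (δ : Nat) → succ δ) (succ zero)
  ~> (λ (j : Nat) → λ (y : Nat) → succ y) zero (elimNat (λ (δ : Nat) → Nat) (succ zero) (λ (ζ : Nat) → λ (μ : Nat) → succ μ) zero)
  ~> (λ (j : Nat) → succ j) (elimNat (λ (y : Nat) → Nat) (succ zero) (λ (δ : Nat) → λ (ζ : Nat) → succ ζ) zero)
  ~> succ (elimNat (λ (j : Nat) → Nat) (succ zero) (λ (y : Nat) → λ (δ : Nat) → succ δ) zero)
  ~> succ (succ zero)
inferred type:
  Nat


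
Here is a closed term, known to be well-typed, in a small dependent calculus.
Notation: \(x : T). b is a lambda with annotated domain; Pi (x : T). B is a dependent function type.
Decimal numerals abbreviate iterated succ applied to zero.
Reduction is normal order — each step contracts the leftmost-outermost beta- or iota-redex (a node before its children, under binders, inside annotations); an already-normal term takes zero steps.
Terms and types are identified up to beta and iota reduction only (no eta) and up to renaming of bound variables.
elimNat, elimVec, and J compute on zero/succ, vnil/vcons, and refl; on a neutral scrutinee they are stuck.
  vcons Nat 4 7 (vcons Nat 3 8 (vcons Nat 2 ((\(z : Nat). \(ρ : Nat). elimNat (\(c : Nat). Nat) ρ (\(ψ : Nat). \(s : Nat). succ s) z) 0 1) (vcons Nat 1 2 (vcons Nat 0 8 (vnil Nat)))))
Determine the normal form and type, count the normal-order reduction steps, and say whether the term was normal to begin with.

resulting normal form:
  vcons Nat 4 7 (vcons Nat 3 8 (vcons Nat 2 1 (vcons Nat 1 2 (vcons Nat 0 8 (vnil Nat)))))
type:
  Vec Nat 5
reduction steps (normal order): 3
term was already normal: no
first redex: a beta-redex


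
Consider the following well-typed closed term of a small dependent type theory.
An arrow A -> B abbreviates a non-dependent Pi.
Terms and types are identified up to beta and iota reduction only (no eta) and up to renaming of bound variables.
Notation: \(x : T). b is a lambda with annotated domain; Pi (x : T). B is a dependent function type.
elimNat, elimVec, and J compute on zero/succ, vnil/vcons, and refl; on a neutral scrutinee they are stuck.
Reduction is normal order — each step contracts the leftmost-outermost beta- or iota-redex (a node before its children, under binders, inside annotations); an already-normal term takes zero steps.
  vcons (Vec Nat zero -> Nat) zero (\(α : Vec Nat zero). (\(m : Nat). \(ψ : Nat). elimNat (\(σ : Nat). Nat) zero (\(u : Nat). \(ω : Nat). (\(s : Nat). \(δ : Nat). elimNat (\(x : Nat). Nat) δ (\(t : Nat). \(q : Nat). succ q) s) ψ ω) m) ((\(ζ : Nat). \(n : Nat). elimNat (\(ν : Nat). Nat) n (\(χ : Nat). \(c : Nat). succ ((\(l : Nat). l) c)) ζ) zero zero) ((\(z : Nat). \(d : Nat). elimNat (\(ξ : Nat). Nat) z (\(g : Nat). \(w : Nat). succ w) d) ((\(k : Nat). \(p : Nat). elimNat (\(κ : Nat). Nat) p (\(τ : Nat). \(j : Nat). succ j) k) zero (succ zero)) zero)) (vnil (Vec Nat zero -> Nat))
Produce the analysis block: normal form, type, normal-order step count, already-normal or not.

reduced normal form:
  vcons (Vec Nat zero -> Nat) zero (\(α : Vec Nat zero). zero) (vnil (Vec Nat zero -> Nat))
type:
  Vec (Vec Nat zero -> Nat) (succ zero)
reduction steps (normal order): 18
already normal: no
first contracted redex: a beta-redex


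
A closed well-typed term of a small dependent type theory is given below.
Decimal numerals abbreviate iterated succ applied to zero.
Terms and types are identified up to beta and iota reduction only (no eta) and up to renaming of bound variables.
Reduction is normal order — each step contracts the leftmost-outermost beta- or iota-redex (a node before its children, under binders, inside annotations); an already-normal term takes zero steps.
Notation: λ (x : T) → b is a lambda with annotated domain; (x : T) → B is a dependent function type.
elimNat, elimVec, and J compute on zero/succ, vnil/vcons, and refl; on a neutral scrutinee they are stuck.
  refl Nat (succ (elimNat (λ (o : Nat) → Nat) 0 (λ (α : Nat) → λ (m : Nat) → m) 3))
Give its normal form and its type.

resulting normal form:
  refl Nat 1
the term's type:
  Eq Nat 1 1
observation: the first redex contracted is an elimNat iota-redex; the normal form is reached in 10 normal-order steps.


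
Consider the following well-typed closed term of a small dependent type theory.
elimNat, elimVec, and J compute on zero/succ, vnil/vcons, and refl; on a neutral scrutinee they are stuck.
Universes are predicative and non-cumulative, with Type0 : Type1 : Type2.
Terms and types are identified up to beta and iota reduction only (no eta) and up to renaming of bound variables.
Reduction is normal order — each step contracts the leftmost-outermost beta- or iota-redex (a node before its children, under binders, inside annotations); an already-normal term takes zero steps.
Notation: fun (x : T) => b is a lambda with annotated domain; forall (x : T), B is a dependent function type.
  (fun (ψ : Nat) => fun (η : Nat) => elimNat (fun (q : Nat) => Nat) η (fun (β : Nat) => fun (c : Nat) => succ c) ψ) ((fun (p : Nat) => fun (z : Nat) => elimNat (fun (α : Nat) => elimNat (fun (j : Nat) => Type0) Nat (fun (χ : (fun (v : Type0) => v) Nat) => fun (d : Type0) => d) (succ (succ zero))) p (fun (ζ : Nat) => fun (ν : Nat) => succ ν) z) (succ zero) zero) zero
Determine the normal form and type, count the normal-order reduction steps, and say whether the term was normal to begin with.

resulting normal form:
  succ zero
inferred type:
  Nat
steps to reach normal form (normal order): 9
already normal: no
first redex: a beta-redex


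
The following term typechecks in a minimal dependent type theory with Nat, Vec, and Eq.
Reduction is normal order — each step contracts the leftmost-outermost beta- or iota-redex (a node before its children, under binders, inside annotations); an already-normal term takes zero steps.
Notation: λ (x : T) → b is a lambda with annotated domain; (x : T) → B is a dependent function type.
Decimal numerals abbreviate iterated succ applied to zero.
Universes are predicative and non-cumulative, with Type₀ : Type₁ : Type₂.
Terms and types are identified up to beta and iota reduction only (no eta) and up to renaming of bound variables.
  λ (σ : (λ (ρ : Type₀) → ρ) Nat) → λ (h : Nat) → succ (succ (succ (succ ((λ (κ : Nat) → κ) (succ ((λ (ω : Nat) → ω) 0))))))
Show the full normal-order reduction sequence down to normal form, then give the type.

reduction (normal order):
  λ (σ : (λ (ρ : Type₀) → ρ) Nat) → λ (h : Nat) → succ (succ (succ (succ ((λ (κ : Nat) → κ) (succ ((λ (ω : Nat) → ω) 0))))))
  ~> λ (σ : Nat) → λ (ρ : Nat) → succ (succ (succ (succ ((λ (h : Nat) → h) (succ ((λ (κ : Nat) → κ) 0))))))
  ~> λ (σ : Nat) → λ (ρ : Nat) → succ (succ (succ (succ (succ ((λ (h : Nat) → h) 0)))))
  ~> λ (σ : Nat) → λ (ρ : Nat) → 5
inferred type:
  (σ : Nat) → (ρ : Nat) → Nat


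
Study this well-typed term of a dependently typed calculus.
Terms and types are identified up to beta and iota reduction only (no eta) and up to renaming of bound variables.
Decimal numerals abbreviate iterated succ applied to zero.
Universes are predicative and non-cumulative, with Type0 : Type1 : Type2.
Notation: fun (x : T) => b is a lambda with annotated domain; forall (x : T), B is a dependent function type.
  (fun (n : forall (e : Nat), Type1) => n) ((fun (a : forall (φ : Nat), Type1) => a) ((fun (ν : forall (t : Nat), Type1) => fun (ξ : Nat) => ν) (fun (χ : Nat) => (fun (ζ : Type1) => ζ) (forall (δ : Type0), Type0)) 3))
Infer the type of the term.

the term's type:
  forall (n : Nat), Type1


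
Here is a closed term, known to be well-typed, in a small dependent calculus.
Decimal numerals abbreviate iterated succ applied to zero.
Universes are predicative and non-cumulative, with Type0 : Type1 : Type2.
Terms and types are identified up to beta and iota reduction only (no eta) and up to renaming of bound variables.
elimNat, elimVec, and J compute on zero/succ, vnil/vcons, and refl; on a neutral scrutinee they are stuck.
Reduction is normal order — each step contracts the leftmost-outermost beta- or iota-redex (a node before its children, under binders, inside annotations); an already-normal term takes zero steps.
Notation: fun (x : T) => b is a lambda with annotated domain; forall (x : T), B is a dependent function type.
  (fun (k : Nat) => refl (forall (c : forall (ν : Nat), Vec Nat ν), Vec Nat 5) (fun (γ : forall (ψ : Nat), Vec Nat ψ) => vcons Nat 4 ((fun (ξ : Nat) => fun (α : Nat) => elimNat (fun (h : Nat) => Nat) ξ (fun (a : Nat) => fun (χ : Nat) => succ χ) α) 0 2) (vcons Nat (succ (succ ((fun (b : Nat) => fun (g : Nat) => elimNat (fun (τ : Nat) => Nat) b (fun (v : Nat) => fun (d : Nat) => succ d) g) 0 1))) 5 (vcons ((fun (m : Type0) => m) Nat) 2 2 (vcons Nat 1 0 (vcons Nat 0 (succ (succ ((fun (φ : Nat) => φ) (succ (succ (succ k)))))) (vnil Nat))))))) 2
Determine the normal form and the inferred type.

resulting normal form:
  refl (forall (k : forall (c : Nat), Vec Nat c), Vec Nat 5) (fun (ν : forall (γ : Nat), Vec Nat γ) => vcons Nat 4 2 (vcons Nat 3 5 (vcons Nat 2 2 (vcons Nat 1 0 (vcons Nat 0 7 (vnil Nat))))))
the term's type:
  Eq (forall (k : forall (c : Nat), Vec Nat c), Vec Nat 5) (fun (ν : forall (γ : Nat), Vec Nat γ) => vcons Nat 4 2 (vcons Nat 3 5 (vcons Nat 2 2 (vcons Nat 1 0 (vcons Nat 0 7 (vnil Nat)))))) (fun (ψ : forall (ξ : Nat), Vec Nat ξ) => vcons Nat 4 2 (vcons Nat 3 5 (vcons Nat 2 2 (vcons Nat 1 0 (vcons Nat 0 7 (vnil Nat))))))
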